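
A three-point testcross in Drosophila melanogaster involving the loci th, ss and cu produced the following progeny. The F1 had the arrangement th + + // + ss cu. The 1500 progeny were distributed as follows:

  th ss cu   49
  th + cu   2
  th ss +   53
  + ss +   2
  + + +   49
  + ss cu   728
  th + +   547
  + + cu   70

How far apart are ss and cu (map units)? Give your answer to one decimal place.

The two rarest classes, th + cu and + ss +, are the double crossovers. Comparing them with the parentals, only the cu allele has switched, so cu is the middle locus and the order is ss – cu – th.
Crossovers in the ss–cu interval produce the single-crossover classes th ss + and + + cu (53 + 70 = 123) plus the double crossovers (4).
RF(ss–cu) = (123 + 4) / 1500 = 127/1500 = 0.0847 → 8.5 map units.

8.5 map units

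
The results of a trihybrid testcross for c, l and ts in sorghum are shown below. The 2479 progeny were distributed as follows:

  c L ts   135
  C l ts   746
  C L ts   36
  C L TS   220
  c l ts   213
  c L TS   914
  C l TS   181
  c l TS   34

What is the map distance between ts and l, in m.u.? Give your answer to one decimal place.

The two most frequent reciprocal classes, C l ts and c L TS, are the parental types, so the F1 was C l ts / c L TS.
The two rarest classes, C L ts and c l TS, are the double crossovers. Comparing them with the parentals, only the l allele has switched, so l is the middle locus and the order is ts – l – c.
Crossovers in the ts–l interval produce the single-crossover classes C l TS and c L ts (181 + 135 = 316) plus the double crossovers (70).
RF(ts–l) = (316 + 70) / 2479 = 386/2479 = 0.1557 → 15.6 m.u.

15.6 m.u.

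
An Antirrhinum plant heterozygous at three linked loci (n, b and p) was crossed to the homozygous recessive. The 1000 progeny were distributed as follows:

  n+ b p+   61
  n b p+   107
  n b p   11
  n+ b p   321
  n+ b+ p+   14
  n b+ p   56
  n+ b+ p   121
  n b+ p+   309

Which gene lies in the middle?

The two most frequent reciprocal classes, n b+ p+ and n+ b p, are the parental types, so the F1 was n b+ p+ / n+ b p.
The two rarest classes, n+ b+ p+ and n b p, are the double crossovers. Comparing them with the parentals, only the n allele has switched, so n is the middle locus and the order is b – n – p.

n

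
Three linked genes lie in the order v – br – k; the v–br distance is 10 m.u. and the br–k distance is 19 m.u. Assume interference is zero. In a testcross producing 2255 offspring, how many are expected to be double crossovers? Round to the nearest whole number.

Map distances give recombination frequencies of 0.100 and 0.190 for the two intervals.
With no interference, expected double-crossover frequency = 0.100 × 0.190 = 0.01900.
Expected number = 0.01900 × 2255 = 42.85 ≈ 43.

43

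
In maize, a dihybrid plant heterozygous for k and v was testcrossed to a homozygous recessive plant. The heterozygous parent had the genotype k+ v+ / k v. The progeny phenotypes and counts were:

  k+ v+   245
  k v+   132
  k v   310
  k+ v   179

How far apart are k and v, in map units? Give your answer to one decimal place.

35.9 map units

The recombinant classes are k+ v and k v+: 179 + 132 = 311.
Recombination frequency = 311/866 = 0.3591 ≈ 35.9%, i.e. 35.9 map units.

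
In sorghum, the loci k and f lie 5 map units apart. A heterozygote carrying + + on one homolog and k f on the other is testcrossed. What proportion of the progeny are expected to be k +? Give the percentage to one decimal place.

2.5%

A map distance of 5 map units corresponds to a recombination frequency of 0.050.
The F1 is + + / k f, so k + is a recombinant gamete class with expected frequency r/2 = 0.050/2 = 0.0250.
That is 0.0250 = 2.5% of the progeny.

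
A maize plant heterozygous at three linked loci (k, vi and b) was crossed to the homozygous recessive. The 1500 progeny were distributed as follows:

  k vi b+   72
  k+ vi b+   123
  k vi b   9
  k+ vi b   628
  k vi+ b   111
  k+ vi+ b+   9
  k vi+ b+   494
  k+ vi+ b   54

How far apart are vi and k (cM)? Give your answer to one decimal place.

9.6 cM

The two most frequent reciprocal classes, k vi+ b+ and k+ vi b, are the parental types, so the F1 was k vi+ b+ / k+ vi b.
The two rarest classes, k+ vi+ b+ and k vi b, are the double crossovers. Comparing them with the parentals, only the k allele has switched, so k is the middle locus and the order is vi – k – b.
Crossovers in the vi–k interval produce the single-crossover classes k vi b+ and k+ vi+ b (72 + 54 = 126) plus the double crossovers (18).
RF(vi–k) = (126 + 18) / 1500 = 144/1500 = 0.0960 → 9.6 cM.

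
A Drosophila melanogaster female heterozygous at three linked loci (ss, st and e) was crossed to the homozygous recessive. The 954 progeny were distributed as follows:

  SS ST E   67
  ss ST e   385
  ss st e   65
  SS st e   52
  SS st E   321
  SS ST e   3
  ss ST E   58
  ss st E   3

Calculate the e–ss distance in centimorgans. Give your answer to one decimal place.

The two most frequent reciprocal classes, ss ST e and SS st E, are the parental types, so the F1 was ss ST e / SS st E.
The two rarest classes, SS ST e and ss st E, are the double crossovers. Comparing them with the parentals, only the ss allele has switched, so ss is the middle locus and the order is e – ss – st.
Crossovers in the e–ss interval produce the single-crossover classes ss ST E and SS st e (58 + 52 = 110) plus the double crossovers (6).
RF(e–ss) = (110 + 6) / 954 = 116/954 = 0.1216 → 12.2 centimorgans.

12.2 centimorgans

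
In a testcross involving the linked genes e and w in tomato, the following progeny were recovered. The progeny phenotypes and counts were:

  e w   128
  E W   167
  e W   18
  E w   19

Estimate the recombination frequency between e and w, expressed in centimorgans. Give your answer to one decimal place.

11.1 centimorgans

The two most frequent classes, E W (167) and e w (128), are the parental types, so the F1 was E W / e w.
The recombinant classes are E w and e W: 19 + 18 = 37.
Recombination frequency = 37/332 = 0.1114 ≈ 11.1%, i.e. 11.1 centimorgans.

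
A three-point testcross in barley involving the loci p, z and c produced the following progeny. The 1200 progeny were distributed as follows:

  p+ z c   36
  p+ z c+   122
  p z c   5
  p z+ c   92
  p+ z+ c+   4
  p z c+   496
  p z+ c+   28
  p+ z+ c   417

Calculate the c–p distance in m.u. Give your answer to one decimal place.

18.6 m.u.

The two most frequent reciprocal classes, p z c+ and p+ z+ c, are the parental types, so the F1 was p z c+ / p+ z+ c.
The two rarest classes, p z c and p+ z+ c+, are the double crossovers. Comparing them with the parentals, only the c allele has switched, so c is the middle locus and the order is p – c – z.
Crossovers in the p–c interval produce the single-crossover classes p+ z c+ and p z+ c (122 + 92 = 214) plus the double crossovers (9).
RF(p–c) = (214 + 9) / 1200 = 223/1200 = 0.1858 → 18.6 m.u.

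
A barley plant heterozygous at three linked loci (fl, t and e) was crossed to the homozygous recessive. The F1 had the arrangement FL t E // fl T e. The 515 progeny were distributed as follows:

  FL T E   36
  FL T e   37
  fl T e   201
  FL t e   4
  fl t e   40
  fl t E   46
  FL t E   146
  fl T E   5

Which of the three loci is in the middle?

The two rarest classes, FL t e and fl T E, are the double crossovers. Comparing them with the parentals, only the e allele has switched, so e is the middle locus and the order is fl – e – t.

e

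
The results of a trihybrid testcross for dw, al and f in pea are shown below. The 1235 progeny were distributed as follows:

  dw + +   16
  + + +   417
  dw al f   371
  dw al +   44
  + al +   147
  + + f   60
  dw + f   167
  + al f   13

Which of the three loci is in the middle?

dw

The two most frequent reciprocal classes, + + + and dw al f, are the parental types, so the F1 was + + + / dw al f.
The two rarest classes, dw + + and + al f, are the double crossovers. Comparing them with the parentals, only the dw allele has switched, so dw is the middle locus and the order is f – dw – al.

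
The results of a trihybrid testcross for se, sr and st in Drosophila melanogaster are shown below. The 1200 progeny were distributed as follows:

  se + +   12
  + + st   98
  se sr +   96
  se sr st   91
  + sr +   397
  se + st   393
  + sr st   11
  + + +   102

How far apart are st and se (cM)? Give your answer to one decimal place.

The two most frequent reciprocal classes, se + st and + sr +, are the parental types, so the F1 was se + st / + sr +.
The two rarest classes, se + + and + sr st, are the double crossovers. Comparing them with the parentals, only the st allele has switched, so st is the middle locus and the order is se – st – sr.
Crossovers in the se–st interval produce the single-crossover classes + + st and se sr + (98 + 96 = 194) plus the double crossovers (23).
RF(se–st) = (194 + 23) / 1200 = 217/1200 = 0.1808 → 18.1 cM.

18.1 cM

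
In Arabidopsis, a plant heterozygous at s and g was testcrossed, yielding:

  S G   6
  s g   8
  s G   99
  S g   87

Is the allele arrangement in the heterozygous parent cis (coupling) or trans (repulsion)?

The two most frequent classes are S g (87) and s G (99); these are the parental (non-recombinant) types.
So the F1 carried S g on one chromosome and s G on the other — the recessive alleles are on opposite chromosomes (trans / repulsion).

trans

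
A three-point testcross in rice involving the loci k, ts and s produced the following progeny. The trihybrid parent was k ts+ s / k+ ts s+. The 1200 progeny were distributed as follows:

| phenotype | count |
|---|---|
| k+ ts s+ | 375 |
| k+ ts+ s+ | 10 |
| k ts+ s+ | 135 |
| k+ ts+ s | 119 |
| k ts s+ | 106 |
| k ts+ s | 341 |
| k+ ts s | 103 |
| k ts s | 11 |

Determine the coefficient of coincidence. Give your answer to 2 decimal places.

0.40

The two rarest classes, k ts s and k+ ts+ s+, are the double crossovers. Comparing them with the parentals, only the ts allele has switched, so ts is the middle locus and the order is k – ts – s.
k–ts: (225 + 21)/1200 = 0.2050; ts–s: (238 + 21)/1200 = 0.2158.
Expected DCO frequency = 0.2050 × 0.2158 ≈ 0.04424; observed = 21/1200 ≈ 0.01750.
Coefficient of coincidence = 0.01750/0.04424 ≈ 0.40.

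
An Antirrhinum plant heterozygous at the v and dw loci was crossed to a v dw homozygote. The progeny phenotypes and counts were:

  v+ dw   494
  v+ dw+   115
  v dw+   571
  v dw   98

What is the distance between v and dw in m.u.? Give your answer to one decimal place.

The two most frequent classes, v+ dw (494) and v dw+ (571), are the parental types, so the F1 was v+ dw / v dw+.
The recombinant classes are v+ dw+ and v dw: 115 + 98 = 213.
Recombination frequency = 213/1278 = 0.1667 ≈ 16.7%, i.e. 16.7 m.u.

16.7 m.u.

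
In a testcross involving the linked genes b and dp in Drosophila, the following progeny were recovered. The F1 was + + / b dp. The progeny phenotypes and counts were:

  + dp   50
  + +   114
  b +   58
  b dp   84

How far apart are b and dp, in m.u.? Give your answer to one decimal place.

35.3 m.u.

The recombinant classes are + dp and b +: 50 + 58 = 108.
Recombination frequency = 108/306 = 0.3529 ≈ 35.3%, i.e. 35.3 m.u.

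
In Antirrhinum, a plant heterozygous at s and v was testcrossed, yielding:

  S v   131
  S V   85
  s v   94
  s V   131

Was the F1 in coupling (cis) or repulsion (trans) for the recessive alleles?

The two most frequent classes are S v (131) and s V (131); these are the parental (non-recombinant) types.
So the F1 carried S v on one chromosome and s V on the other — the recessive alleles are on opposite chromosomes (trans / repulsion).

trans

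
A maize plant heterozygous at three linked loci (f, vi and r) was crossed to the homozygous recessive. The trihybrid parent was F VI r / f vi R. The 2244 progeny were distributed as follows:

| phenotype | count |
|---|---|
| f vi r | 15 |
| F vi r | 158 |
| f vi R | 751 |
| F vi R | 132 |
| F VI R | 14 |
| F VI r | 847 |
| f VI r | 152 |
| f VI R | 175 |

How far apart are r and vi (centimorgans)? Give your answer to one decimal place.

The two rarest classes, F VI R and f vi r, are the double crossovers. Comparing them with the parentals, only the r allele has switched, so r is the middle locus and the order is vi – r – f.
Crossovers in the vi–r interval produce the single-crossover classes F vi r and f VI R (158 + 175 = 333) plus the double crossovers (29).
RF(vi–r) = (333 + 29) / 2244 = 362/2244 = 0.1613 → 16.1 centimorgans.

16.1 centimorgans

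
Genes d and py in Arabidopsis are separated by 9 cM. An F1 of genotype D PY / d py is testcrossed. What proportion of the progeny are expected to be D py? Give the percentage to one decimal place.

4.5%

A map distance of 9 cM corresponds to a recombination frequency of 0.090.
The F1 is D PY / d py, so D py is a recombinant gamete class with expected frequency r/2 = 0.090/2 = 0.0450.
That is 0.0450 = 4.5% of the progeny.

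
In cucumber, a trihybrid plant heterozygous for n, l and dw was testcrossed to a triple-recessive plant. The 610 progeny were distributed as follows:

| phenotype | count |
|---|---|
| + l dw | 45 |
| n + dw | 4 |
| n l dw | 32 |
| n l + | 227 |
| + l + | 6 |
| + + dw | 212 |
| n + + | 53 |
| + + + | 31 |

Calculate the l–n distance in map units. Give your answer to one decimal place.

17.7 map units

The two most frequent reciprocal classes, n l + and + + dw, are the parental types, so the F1 was n l + / + + dw.
The two rarest classes, + l + and n + dw, are the double crossovers. Comparing them with the parentals, only the n allele has switched, so n is the middle locus and the order is l – n – dw.
Crossovers in the l–n interval produce the single-crossover classes n + + and + l dw (53 + 45 = 98) plus the double crossovers (10).
RF(l–n) = (98 + 10) / 610 = 108/610 = 0.1770 → 17.7 map units.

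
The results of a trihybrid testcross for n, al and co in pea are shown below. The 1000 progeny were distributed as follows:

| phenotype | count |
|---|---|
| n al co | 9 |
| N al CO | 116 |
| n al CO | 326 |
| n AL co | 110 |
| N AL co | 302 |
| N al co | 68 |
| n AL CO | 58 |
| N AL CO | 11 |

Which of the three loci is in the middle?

The two most frequent reciprocal classes, N AL co and n al CO, are the parental types, so the F1 was N AL co / n al CO.
The two rarest classes, N AL CO and n al co, are the double crossovers. Comparing them with the parentals, only the co allele has switched, so co is the middle locus and the order is al – co – n.

co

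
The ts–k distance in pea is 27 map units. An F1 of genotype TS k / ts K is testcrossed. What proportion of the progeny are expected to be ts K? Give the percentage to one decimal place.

A map distance of 27 map units corresponds to a recombination frequency of 0.270.
The F1 is TS k / ts K, so ts K is a parental gamete class with expected frequency (1 − r)/2 = 0.730/2 = 0.3650.
That is 0.3650 = 36.5% of the progeny.

36.5%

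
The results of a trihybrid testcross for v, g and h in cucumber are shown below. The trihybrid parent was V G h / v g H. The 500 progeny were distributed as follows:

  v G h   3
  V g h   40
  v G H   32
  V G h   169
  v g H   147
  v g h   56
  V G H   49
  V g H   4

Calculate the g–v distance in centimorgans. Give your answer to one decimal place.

15.8 centimorgans

The two rarest classes, v G h and V g H, are the double crossovers. Comparing them with the parentals, only the v allele has switched, so v is the middle locus and the order is h – v – g.
Crossovers in the v–g interval produce the single-crossover classes V g h and v G H (40 + 32 = 72) plus the double crossovers (7).
RF(v–g) = (72 + 7) / 500 = 79/500 = 0.1580 → 15.8 centimorgans.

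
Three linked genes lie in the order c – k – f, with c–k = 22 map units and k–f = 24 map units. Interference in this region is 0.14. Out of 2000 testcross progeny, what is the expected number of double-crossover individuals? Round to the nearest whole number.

Map distances give recombination frequencies of 0.220 and 0.240 for the two intervals.
With interference 0.14 (so coincidence = 0.86), expected double-crossover frequency = 0.220 × 0.240 × 0.86 = 0.04541.
Expected number = 0.04541 × 2000 = 90.82 ≈ 91.

91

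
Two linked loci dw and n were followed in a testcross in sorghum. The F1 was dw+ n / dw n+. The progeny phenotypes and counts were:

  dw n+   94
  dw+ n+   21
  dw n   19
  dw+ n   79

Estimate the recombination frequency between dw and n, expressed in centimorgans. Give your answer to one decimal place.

18.8 centimorgans

The recombinant classes are dw+ n+ and dw n: 21 + 19 = 40.
Recombination frequency = 40/213 = 0.1878 ≈ 18.8%, i.e. 18.8 centimorgans.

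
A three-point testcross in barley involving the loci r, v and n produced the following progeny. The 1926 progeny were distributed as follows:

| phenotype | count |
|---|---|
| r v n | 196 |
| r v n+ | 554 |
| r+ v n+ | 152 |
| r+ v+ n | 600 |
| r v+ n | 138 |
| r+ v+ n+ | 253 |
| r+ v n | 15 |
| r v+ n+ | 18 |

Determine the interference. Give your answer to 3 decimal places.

The two most frequent reciprocal classes, r v n+ and r+ v+ n, are the parental types, so the F1 was r v n+ / r+ v+ n.
The two rarest classes, r v+ n+ and r+ v n, are the double crossovers. Comparing them with the parentals, only the v allele has switched, so v is the middle locus and the order is n – v – r.
n–v: (449 + 33)/1926 = 0.2503; v–r: (290 + 33)/1926 = 0.1677.
Expected DCO frequency = 0.2503 × 0.1677 ≈ 0.04198; observed = 33/1926 ≈ 0.01713.
Coefficient of coincidence = 0.01713/0.04198 ≈ 0.408; interference = 1 − 0.408 = 0.592.

0.592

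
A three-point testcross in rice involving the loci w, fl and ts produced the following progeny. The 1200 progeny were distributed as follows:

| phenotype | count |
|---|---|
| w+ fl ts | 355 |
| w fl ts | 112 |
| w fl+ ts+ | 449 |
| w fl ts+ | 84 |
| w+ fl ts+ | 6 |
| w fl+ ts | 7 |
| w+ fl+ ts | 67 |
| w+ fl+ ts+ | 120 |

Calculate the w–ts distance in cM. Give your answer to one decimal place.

The two most frequent reciprocal classes, w+ fl ts and w fl+ ts+, are the parental types, so the F1 was w+ fl ts / w fl+ ts+.
The two rarest classes, w+ fl ts+ and w fl+ ts, are the double crossovers. Comparing them with the parentals, only the ts allele has switched, so ts is the middle locus and the order is fl – ts – w.
Crossovers in the ts–w interval produce the single-crossover classes w fl ts and w+ fl+ ts+ (112 + 120 = 232) plus the double crossovers (13).
RF(ts–w) = (232 + 13) / 1200 = 245/1200 = 0.2042 → 20.4 cM.

20.4 cM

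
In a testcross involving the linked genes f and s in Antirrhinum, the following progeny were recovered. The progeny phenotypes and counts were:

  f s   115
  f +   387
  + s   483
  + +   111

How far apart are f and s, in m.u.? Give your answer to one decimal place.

The two most frequent classes, + s (483) and f + (387), are the parental types, so the F1 was + s / f +.
The recombinant classes are + + and f s: 111 + 115 = 226.
Recombination frequency = 226/1096 = 0.2062 ≈ 20.6%, i.e. 20.6 m.u.

20.6 m.u.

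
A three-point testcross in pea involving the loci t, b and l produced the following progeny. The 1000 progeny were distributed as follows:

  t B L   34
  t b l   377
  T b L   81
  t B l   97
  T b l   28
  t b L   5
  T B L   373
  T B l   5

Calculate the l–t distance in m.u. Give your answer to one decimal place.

7.2 m.u.

The two most frequent reciprocal classes, t b l and T B L, are the parental types, so the F1 was t b l / T B L.
The two rarest classes, t b L and T B l, are the double crossovers. Comparing them with the parentals, only the l allele has switched, so l is the middle locus and the order is b – l – t.
Crossovers in the l–t interval produce the single-crossover classes T b l and t B L (28 + 34 = 62) plus the double crossovers (10).
RF(l–t) = (62 + 10) / 1000 = 72/1000 = 0.0720 → 7.2 m.u.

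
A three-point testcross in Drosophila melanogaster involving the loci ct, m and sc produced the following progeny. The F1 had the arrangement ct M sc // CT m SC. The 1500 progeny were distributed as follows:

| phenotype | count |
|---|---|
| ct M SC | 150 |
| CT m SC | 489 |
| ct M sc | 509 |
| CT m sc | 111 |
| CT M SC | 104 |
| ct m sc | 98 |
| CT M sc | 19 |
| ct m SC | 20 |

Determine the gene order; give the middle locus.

ct

The two rarest classes, CT M sc and ct m SC, are the double crossovers. Comparing them with the parentals, only the ct allele has switched, so ct is the middle locus and the order is m – ct – sc.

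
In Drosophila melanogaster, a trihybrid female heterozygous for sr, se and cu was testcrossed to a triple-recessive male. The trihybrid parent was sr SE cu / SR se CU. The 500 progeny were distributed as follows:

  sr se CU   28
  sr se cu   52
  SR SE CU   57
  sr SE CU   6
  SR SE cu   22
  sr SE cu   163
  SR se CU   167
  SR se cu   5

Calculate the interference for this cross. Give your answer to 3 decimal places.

0.249

The two rarest classes, sr SE CU and SR se cu, are the double crossovers. Comparing them with the parentals, only the cu allele has switched, so cu is the middle locus and the order is sr – cu – se.
sr–cu: (50 + 11)/500 = 0.1220; cu–se: (109 + 11)/500 = 0.2400.
Expected DCO frequency = 0.1220 × 0.2400 ≈ 0.02928; observed = 11/500 ≈ 0.02200.
Coefficient of coincidence = 0.02200/0.02928 ≈ 0.751; interference = 1 − 0.751 = 0.249.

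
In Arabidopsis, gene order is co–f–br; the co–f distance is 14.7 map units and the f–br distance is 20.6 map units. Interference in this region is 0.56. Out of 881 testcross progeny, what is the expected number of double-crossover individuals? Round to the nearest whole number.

Map distances give recombination frequencies of 0.147 and 0.206 for the two intervals.
With interference 0.56 (so coincidence = 0.44), expected double-crossover frequency = 0.147 × 0.206 × 0.44 = 0.01332.
Expected number = 0.01332 × 881 = 11.74 ≈ 12.

12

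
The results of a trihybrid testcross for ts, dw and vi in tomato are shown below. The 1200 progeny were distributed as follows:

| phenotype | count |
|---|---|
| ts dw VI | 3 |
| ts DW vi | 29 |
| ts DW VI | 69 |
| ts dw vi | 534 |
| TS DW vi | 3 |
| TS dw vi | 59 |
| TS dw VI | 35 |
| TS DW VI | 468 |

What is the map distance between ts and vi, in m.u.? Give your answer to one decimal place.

11.2 m.u.

The two most frequent reciprocal classes, TS DW VI and ts dw vi, are the parental types, so the F1 was TS DW VI / ts dw vi.
The two rarest classes, TS DW vi and ts dw VI, are the double crossovers. Comparing them with the parentals, only the vi allele has switched, so vi is the middle locus and the order is dw – vi – ts.
Crossovers in the vi–ts interval produce the single-crossover classes ts DW VI and TS dw vi (69 + 59 = 128) plus the double crossovers (6).
RF(vi–ts) = (128 + 6) / 1200 = 134/1200 = 0.1117 → 11.2 m.u.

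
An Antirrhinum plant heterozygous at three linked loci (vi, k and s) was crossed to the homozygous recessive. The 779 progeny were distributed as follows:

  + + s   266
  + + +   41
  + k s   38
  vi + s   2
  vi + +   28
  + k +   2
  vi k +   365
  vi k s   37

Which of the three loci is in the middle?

vi

The two most frequent reciprocal classes, vi k + and + + s, are the parental types, so the F1 was vi k + / + + s.
The two rarest classes, + k + and vi + s, are the double crossovers. Comparing them with the parentals, only the vi allele has switched, so vi is the middle locus and the order is s – vi – k.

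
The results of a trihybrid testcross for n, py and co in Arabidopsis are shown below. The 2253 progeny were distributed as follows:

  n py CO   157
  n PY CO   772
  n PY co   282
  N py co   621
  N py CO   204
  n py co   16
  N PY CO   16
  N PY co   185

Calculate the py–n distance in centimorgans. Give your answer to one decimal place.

16.6 centimorgans

The two most frequent reciprocal classes, N py co and n PY CO, are the parental types, so the F1 was N py co / n PY CO.
The two rarest classes, n py co and N PY CO, are the double crossovers. Comparing them with the parentals, only the n allele has switched, so n is the middle locus and the order is co – n – py.
Crossovers in the n–py interval produce the single-crossover classes N PY co and n py CO (185 + 157 = 342) plus the double crossovers (32).
RF(n–py) = (342 + 32) / 2253 = 374/2253 = 0.1660 → 16.6 centimorgans.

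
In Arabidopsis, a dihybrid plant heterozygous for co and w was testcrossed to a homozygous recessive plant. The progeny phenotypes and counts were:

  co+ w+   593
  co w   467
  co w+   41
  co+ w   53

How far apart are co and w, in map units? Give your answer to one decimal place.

8.1 map units

The two most frequent classes, co+ w+ (593) and co w (467), are the parental types, so the F1 was co+ w+ / co w.
The recombinant classes are co+ w and co w+: 53 + 41 = 94.
Recombination frequency = 94/1154 = 0.0815 ≈ 8.1%, i.e. 8.1 map units.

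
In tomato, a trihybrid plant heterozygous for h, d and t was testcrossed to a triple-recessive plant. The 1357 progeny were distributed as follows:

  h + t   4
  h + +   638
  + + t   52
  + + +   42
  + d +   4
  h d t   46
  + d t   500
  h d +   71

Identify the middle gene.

t

The two most frequent reciprocal classes, h + + and + d t, are the parental types, so the F1 was h + + / + d t.
The two rarest classes, h + t and + d +, are the double crossovers. Comparing them with the parentals, only the t allele has switched, so t is the middle locus and the order is d – t – h.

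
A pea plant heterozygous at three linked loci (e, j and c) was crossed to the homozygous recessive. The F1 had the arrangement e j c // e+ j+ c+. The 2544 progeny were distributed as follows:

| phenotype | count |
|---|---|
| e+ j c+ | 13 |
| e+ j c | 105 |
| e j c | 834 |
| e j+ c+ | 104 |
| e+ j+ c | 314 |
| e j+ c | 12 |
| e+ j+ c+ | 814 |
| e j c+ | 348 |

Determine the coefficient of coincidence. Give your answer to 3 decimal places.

0.396

The two rarest classes, e j+ c and e+ j c+, are the double crossovers. Comparing them with the parentals, only the j allele has switched, so j is the middle locus and the order is c – j – e.
c–j: (662 + 25)/2544 = 0.2700; j–e: (209 + 25)/2544 = 0.0920.
Expected DCO frequency = 0.2700 × 0.0920 ≈ 0.02484; observed = 25/2544 ≈ 0.00983.
Coefficient of coincidence = 0.00983/0.02484 ≈ 0.396.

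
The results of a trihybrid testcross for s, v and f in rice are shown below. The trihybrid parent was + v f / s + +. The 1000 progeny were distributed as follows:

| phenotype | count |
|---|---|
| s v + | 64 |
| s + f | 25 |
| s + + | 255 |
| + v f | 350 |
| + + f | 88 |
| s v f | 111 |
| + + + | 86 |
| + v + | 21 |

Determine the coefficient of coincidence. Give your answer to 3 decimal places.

The two rarest classes, + v + and s + f, are the double crossovers. Comparing them with the parentals, only the f allele has switched, so f is the middle locus and the order is s – f – v.
s–f: (197 + 46)/1000 = 0.2430; f–v: (152 + 46)/1000 = 0.1980.
Expected DCO frequency = 0.2430 × 0.1980 ≈ 0.04811; observed = 46/1000 ≈ 0.04600.
Coefficient of coincidence = 0.04600/0.04811 ≈ 0.956.

0.956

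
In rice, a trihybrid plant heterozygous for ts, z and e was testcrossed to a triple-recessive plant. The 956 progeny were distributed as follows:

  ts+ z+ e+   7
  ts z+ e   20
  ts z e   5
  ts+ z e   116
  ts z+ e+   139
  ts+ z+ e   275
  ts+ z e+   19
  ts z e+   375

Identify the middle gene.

The two most frequent reciprocal classes, ts z e+ and ts+ z+ e, are the parental types, so the F1 was ts z e+ / ts+ z+ e.
The two rarest classes, ts z e and ts+ z+ e+, are the double crossovers. Comparing them with the parentals, only the e allele has switched, so e is the middle locus and the order is ts – e – z.

e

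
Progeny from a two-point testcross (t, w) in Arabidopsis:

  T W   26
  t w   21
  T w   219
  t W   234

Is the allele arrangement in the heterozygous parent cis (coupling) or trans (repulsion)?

The two most frequent classes are T w (219) and t W (234); these are the parental (non-recombinant) types.
So the F1 carried T w on one chromosome and t W on the other — the recessive alleles are on opposite chromosomes (trans / repulsion).

trans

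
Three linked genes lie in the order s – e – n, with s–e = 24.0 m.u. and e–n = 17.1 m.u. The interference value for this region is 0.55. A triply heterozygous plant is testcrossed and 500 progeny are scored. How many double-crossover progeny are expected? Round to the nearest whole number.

9

Map distances give recombination frequencies of 0.240 and 0.171 for the two intervals.
With interference 0.55 (so coincidence = 0.45), expected double-crossover frequency = 0.240 × 0.171 × 0.45 = 0.01847.
Expected number = 0.01847 × 500 = 9.23 ≈ 9.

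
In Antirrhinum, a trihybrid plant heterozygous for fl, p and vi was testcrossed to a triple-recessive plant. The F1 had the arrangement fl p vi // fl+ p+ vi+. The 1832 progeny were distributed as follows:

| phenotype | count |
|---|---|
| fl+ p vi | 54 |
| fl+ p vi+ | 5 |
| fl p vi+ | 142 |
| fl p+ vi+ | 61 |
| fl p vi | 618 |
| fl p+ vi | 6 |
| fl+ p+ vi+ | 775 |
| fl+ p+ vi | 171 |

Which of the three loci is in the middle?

The two rarest classes, fl p+ vi and fl+ p vi+, are the double crossovers. Comparing them with the parentals, only the p allele has switched, so p is the middle locus and the order is vi – p – fl.

p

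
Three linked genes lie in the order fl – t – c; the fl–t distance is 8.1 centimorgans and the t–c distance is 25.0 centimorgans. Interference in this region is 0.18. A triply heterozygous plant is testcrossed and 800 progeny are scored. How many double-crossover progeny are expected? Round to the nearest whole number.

13

Map distances give recombination frequencies of 0.081 and 0.250 for the two intervals.
With interference 0.18 (so coincidence = 0.82), expected double-crossover frequency = 0.081 × 0.250 × 0.82 = 0.01661.
Expected number = 0.01661 × 800 = 13.28 ≈ 13.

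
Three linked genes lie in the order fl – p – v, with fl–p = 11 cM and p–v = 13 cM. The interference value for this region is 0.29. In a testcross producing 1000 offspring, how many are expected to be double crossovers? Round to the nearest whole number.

10

Map distances give recombination frequencies of 0.110 and 0.130 for the two intervals.
With interference 0.29 (so coincidence = 0.71), expected double-crossover frequency = 0.110 × 0.130 × 0.71 = 0.01015.
Expected number = 0.01015 × 1000 = 10.15 ≈ 10.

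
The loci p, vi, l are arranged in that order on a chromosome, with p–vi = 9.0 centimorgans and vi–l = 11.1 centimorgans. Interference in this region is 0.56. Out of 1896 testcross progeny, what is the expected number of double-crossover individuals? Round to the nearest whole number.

Map distances give recombination frequencies of 0.090 and 0.111 for the two intervals.
With interference 0.56 (so coincidence = 0.44), expected double-crossover frequency = 0.090 × 0.111 × 0.44 = 0.00440.
Expected number = 0.00440 × 1896 = 8.33 ≈ 8.

8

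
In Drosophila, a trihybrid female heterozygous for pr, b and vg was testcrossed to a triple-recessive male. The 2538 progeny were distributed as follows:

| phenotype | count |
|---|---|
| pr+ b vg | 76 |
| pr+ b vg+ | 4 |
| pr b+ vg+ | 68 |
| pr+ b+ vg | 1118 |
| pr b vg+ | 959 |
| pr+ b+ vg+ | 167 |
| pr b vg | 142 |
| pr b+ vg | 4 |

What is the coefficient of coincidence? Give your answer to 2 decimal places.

The two most frequent reciprocal classes, pr+ b+ vg and pr b vg+, are the parental types, so the F1 was pr+ b+ vg / pr b vg+.
The two rarest classes, pr b+ vg and pr+ b vg+, are the double crossovers. Comparing them with the parentals, only the pr allele has switched, so pr is the middle locus and the order is vg – pr – b.
vg–pr: (309 + 8)/2538 = 0.1249; pr–b: (144 + 8)/2538 = 0.0599.
Expected DCO frequency = 0.1249 × 0.0599 ≈ 0.00748; observed = 8/2538 ≈ 0.00315.
Coefficient of coincidence = 0.00315/0.00748 ≈ 0.42.

0.42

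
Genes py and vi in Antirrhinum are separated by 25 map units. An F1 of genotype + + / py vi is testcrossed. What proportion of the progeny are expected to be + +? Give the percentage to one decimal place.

37.5%

A map distance of 25 map units corresponds to a recombination frequency of 0.250.
The F1 is + + / py vi, so + + is a parental gamete class with expected frequency (1 − r)/2 = 0.750/2 = 0.3750.
That is 0.3750 = 37.5% of the progeny.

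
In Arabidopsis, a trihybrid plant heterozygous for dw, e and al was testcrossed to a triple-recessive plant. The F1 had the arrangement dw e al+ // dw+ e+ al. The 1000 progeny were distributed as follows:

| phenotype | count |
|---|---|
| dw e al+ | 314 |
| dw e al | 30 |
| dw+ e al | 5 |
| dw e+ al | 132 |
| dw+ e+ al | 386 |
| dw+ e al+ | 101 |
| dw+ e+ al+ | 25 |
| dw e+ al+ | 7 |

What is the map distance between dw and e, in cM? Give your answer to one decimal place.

The two rarest classes, dw e+ al+ and dw+ e al, are the double crossovers. Comparing them with the parentals, only the e allele has switched, so e is the middle locus and the order is dw – e – al.
Crossovers in the dw–e interval produce the single-crossover classes dw+ e al+ and dw e+ al (101 + 132 = 233) plus the double crossovers (12).
RF(dw–e) = (233 + 12) / 1000 = 245/1000 = 0.2450 → 24.5 cM.

24.5 cM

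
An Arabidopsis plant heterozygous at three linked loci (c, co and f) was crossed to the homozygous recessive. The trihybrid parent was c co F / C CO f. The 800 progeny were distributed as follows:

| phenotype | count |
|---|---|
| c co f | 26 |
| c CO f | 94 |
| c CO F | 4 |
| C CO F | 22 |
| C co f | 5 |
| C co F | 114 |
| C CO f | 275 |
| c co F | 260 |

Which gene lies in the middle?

co

The two rarest classes, c CO F and C co f, are the double crossovers. Comparing them with the parentals, only the co allele has switched, so co is the middle locus and the order is c – co – f.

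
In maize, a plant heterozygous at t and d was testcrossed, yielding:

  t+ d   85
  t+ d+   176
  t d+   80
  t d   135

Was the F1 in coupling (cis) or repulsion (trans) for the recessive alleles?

The two most frequent classes are t+ d+ (176) and t d (135); these are the parental (non-recombinant) types.
So the F1 carried t+ d+ on one chromosome and t d on the other — the recessive alleles are on the same chromosome (cis / coupling).

cis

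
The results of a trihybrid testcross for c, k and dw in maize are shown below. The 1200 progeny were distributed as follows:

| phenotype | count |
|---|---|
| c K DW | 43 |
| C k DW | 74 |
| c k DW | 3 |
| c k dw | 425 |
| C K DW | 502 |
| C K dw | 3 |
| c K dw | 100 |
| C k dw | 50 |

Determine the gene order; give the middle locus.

The two most frequent reciprocal classes, c k dw and C K DW, are the parental types, so the F1 was c k dw / C K DW.
The two rarest classes, c k DW and C K dw, are the double crossovers. Comparing them with the parentals, only the dw allele has switched, so dw is the middle locus and the order is k – dw – c.

dw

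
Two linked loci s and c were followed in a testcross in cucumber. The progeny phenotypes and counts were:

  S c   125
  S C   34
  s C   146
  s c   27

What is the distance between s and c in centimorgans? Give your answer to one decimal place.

18.4 centimorgans

The two most frequent classes, S c (125) and s C (146), are the parental types, so the F1 was S c / s C.
The recombinant classes are S C and s c: 34 + 27 = 61.
Recombination frequency = 61/332 = 0.1837 ≈ 18.4%, i.e. 18.4 centimorgans.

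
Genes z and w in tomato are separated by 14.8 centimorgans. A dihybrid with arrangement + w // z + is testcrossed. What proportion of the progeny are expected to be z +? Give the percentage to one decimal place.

42.6%

A map distance of 14.8 centimorgans corresponds to a recombination frequency of 0.148.
The F1 is + w / z +, so z + is a parental gamete class with expected frequency (1 − r)/2 = 0.852/2 = 0.4260.
That is 0.4260 = 42.6% of the progeny.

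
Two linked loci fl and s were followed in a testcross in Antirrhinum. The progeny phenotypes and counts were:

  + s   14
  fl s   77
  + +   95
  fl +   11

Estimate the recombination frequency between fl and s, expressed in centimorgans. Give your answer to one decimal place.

The two most frequent classes, + + (95) and fl s (77), are the parental types, so the F1 was + + / fl s.
The recombinant classes are + s and fl +: 14 + 11 = 25.
Recombination frequency = 25/197 = 0.1269 ≈ 12.7%, i.e. 12.7 centimorgans.

12.7 centimorgans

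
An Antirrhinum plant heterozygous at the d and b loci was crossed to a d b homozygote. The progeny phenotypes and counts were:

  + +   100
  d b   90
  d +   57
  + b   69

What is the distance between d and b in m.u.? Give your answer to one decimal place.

39.9 m.u.

The two most frequent classes, + + (100) and d b (90), are the parental types, so the F1 was + + / d b.
The recombinant classes are + b and d +: 69 + 57 = 126.
Recombination frequency = 126/316 = 0.3987 ≈ 39.9%, i.e. 39.9 m.u.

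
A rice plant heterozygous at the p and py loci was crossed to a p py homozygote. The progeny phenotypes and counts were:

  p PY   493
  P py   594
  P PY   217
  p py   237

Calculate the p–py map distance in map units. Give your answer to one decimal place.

The two most frequent classes, P py (594) and p PY (493), are the parental types, so the F1 was P py / p PY.
The recombinant classes are P PY and p py: 217 + 237 = 454.
Recombination frequency = 454/1541 = 0.2946 ≈ 29.5%, i.e. 29.5 map units.

29.5 map units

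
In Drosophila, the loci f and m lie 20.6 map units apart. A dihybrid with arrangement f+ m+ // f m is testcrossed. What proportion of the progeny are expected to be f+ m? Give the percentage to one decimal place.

10.3%

A map distance of 20.6 map units corresponds to a recombination frequency of 0.206.
The F1 is f+ m+ / f m, so f+ m is a recombinant gamete class with expected frequency r/2 = 0.206/2 = 0.1030.
That is 0.1030 = 10.3% of the progeny.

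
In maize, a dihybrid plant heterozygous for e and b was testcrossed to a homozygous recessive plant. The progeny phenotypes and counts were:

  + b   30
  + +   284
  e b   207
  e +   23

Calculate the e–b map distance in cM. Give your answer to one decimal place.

The two most frequent classes, + + (284) and e b (207), are the parental types, so the F1 was + + / e b.
The recombinant classes are + b and e +: 30 + 23 = 53.
Recombination frequency = 53/544 = 0.0974 ≈ 9.7%, i.e. 9.7 cM.

9.7 cM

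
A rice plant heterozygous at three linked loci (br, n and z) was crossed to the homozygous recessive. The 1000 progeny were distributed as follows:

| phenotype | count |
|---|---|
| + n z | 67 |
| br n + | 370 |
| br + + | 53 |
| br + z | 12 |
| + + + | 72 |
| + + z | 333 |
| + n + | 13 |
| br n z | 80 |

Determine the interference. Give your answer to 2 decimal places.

0.03

The two most frequent reciprocal classes, br n + and + + z, are the parental types, so the F1 was br n + / + + z.
The two rarest classes, + n + and br + z, are the double crossovers. Comparing them with the parentals, only the br allele has switched, so br is the middle locus and the order is z – br – n.
z–br: (152 + 25)/1000 = 0.1770; br–n: (120 + 25)/1000 = 0.1450.
Expected DCO frequency = 0.1770 × 0.1450 ≈ 0.02566; observed = 25/1000 ≈ 0.02500.
Coefficient of coincidence = 0.02500/0.02566 ≈ 0.97; interference = 1 − 0.97 = 0.03.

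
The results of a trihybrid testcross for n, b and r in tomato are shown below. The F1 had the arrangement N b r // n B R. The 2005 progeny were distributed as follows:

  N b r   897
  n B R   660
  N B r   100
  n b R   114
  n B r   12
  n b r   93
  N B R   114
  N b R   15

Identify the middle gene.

The two rarest classes, N b R and n B r, are the double crossovers. Comparing them with the parentals, only the r allele has switched, so r is the middle locus and the order is b – r – n.

r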